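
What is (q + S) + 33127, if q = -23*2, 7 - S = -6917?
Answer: 40005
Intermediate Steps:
S = 6924 (S = 7 - 1*(-6917) = 7 + 6917 = 6924)
q = -46
(q + S) + 33127 = (-46 + 6924) + 33127 = 6878 + 33127 = 40005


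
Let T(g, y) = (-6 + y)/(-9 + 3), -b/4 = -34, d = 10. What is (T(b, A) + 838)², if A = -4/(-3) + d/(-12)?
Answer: 101344489/144 ≈ 7.0378e+5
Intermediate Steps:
b = 136 (b = -4*(-34) = 136)
A = ½ (A = -4/(-3) + 10/(-12) = -4*(-⅓) + 10*(-1/12) = 4/3 - ⅚ = ½ ≈ 0.50000)
T(g, y) = 1 - y/6 (T(g, y) = (-6 + y)/(-6) = (-6 + y)*(-⅙) = 1 - y/6)
(T(b, A) + 838)² = ((1 - ⅙*½) + 838)² = ((1 - 1/12) + 838)² = (11/12 + 838)² = (10067/12)² = 101344489/144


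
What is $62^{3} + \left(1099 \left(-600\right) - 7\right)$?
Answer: $-421079$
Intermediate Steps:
$62^{3} + \left(1099 \left(-600\right) - 7\right) = 238328 - 659407 = -421079$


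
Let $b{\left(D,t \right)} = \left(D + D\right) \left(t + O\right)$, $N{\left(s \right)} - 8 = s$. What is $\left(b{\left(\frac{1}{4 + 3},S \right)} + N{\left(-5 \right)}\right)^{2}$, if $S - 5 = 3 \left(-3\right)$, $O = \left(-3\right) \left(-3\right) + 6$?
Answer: $\frac{1849}{49} \approx 37.735$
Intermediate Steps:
$O = 15$ ($O = 9 + 6 = 15$)
$S = -4$ ($S = 5 + 3 \left(-3\right) = 5 - 9 = -4$)
$N{\left(s \right)} = 8 + s$
$b{\left(D,t \right)} = 2 D \left(15 + t\right)$ ($b{\left(D,t \right)} = \left(D + D\right) \left(t + 15\right) = 2 D \left(15 + t\right)$)
$\left(b{\left(\frac{1}{4 + 3},S \right)} + N{\left(-5 \right)}\right)^{2} = \left(\frac{2 \left(15 - 4\right)}{4 + 3} + \left(8 - 5\right)\right)^{2} = \left(2 \cdot \frac{1}{7} \cdot 11 + 3\right)^{2} = \left(\frac{22}{7} + 3\right)^{2} = \left(\frac{43}{7}\right)^{2} = \frac{1849}{49}$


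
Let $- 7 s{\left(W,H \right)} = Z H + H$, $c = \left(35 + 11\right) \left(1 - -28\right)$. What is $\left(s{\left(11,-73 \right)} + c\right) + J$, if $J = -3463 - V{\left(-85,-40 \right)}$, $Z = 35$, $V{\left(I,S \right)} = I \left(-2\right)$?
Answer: $- \frac{13465}{7} \approx -1923.6$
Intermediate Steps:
$c = 1334$ ($c = 46 \left(1 + 28\right) = 46 \cdot 29 = 1334$)
$V{\left(I,S \right)} = - 2 I$
$J = -3633$ ($J = -3463 - \left(-2\right) \left(-85\right) = -3463 - 170 = -3633$)
$s{\left(W,H \right)} = - \frac{36 H}{7}$ ($s{\left(W,H \right)} = - \frac{35 H + H}{7} = - \frac{36 H}{7}$)
$\left(s{\left(11,-73 \right)} + c\right) + J = \left(\left(- \frac{36}{7}\right) \left(-73\right) + 1334\right) - 3633 = \left(\frac{2628}{7} + 1334\right) - 3633 = \frac{11966}{7} - 3633 = - \frac{13465}{7}$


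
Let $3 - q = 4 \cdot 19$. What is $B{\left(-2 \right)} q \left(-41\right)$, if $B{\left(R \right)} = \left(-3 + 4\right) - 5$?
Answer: $-11972$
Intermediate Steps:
$B{\left(R \right)} = -4$ ($B{\left(R \right)} = 1 - 5 = -4$)
$q = -73$ ($q = 3 - 4 \cdot 19 = 3 - 76 = -73$)
$B{\left(-2 \right)} q \left(-41\right) = \left(-4\right) \left(-73\right) \left(-41\right) = 292 \left(-41\right) = -11972$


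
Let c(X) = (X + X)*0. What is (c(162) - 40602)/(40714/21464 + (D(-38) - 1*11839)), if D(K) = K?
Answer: 435740664/127443607 ≈ 3.4191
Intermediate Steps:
c(X) = 0 (c(X) = (2*X)*0 = 0)
(c(162) - 40602)/(40714/21464 + (D(-38) - 1*11839)) = (0 - 40602)/(40714/21464 + (-38 - 1*11839)) = -40602/(40714*(1/21464) + (-38 - 11839)) = -40602/(20357/10732 - 11877) = -40602/(-127443607/10732) = -40602*(-10732/127443607) = 435740664/127443607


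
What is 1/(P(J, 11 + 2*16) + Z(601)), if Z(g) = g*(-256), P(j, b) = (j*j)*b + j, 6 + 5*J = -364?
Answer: 1/81538 ≈ 1.2264e-5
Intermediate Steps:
J = -74 (J = -6/5 + (⅕)*(-364) = -6/5 - 364/5 = -74)
P(j, b) = j + b*j² (P(j, b) = j²*b + j = b*j² + j = j + b*j²)
Z(g) = -256*g
1/(P(J, 11 + 2*16) + Z(601)) = 1/(-74*(1 + (11 + 2*16)*(-74)) - 256*601) = 1/(-74*(1 + (11 + 32)*(-74)) - 153856) = 1/(-74*(1 + 43*(-74)) - 153856) = 1/(-74*(1 - 3182) - 153856) = 1/(-74*(-3181) - 153856) = 1/(235394 - 153856) = 1/81538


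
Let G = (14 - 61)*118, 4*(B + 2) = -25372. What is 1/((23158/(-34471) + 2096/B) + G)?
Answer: -218718495/1213231961996 ≈ -0.00018028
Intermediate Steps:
B = -6345 (B = -2 + (1/4)*(-25372) = -2 - 6343 = -6345)
G = -5546 (G = -47*118 = -5546)
1/((23158/(-34471) + 2096/B) + G) = 1/((23158/(-34471) + 2096/(-6345)) - 5546) = 1/((23158*(-1/34471) + 2096*(-1/6345)) - 5546) = 1/((-23158/34471 - 2096/6345) - 5546) = 1/(-219188726/218718495 - 5546) = 1/(-1213231961996/218718495) = -218718495/1213231961996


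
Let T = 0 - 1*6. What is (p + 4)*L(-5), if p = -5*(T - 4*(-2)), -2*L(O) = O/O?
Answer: 3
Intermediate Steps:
L(O) = -1/2 (L(O) = -O/(2*O) = -1/2*1 = -1/2)
T = -6 (T = 0 - 6 = -6)
p = -10 (p = -5*(-6 - 4*(-2)) = -5*(-6 + 8) = -5*2 = -10)
(p + 4)*L(-5) = (-10 + 4)*(-1/2) = -6*(-1/2) = 3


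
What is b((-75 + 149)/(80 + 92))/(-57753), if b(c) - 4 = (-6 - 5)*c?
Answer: 7/551862 ≈ 1.2684e-5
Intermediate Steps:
b(c) = 4 - 11*c (b(c) = 4 + (-6 - 5)*c = 4 - 11*c)
b((-75 + 149)/(80 + 92))/(-57753) = (4 - 11*(-75 + 149)/(80 + 92))/(-57753) = (4 - 814/172)*(-1/57753) = (4 - 11*37/86)*(-1/57753) = (4 - 407/86)*(-1/57753) = -63/86*(-1/57753) = 7/551862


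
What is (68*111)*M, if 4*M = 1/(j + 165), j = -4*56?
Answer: -1887/59 ≈ -31.983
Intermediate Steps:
j = -224
M = -1/236 (M = 1/(4*(-224 + 165)) = (¼)/(-59) = (¼)*(-1/59) = -1/236 ≈ -0.0042373)
(68*111)*M = (68*111)*(-1/236) = 7548*(-1/236) = -1887/59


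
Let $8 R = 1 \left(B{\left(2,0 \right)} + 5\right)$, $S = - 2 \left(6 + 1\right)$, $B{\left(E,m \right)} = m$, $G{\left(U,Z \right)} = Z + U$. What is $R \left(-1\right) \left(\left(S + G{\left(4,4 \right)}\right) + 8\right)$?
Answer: $- \frac{5}{4} \approx -1.25$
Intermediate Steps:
$G{\left(U,Z \right)} = U + Z$
$S = -14$ ($S = \left(-2\right) 7 = -14$)
$R = \frac{5}{8}$ ($R = \frac{1 \left(0 + 5\right)}{8} = \frac{1 \cdot 5}{8} = \frac{1}{8} \cdot 5 = \frac{5}{8} \approx 0.625$)
$R \left(-1\right) \left(\left(S + G{\left(4,4 \right)}\right) + 8\right) = \frac{5}{8} \left(-1\right) \left(\left(-14 + \left(4 + 4\right)\right) + 8\right) = - \frac{5 \left(\left(-14 + 8\right) + 8\right)}{8} = - \frac{5 \left(-6 + 8\right)}{8} = \left(- \frac{5}{8}\right) 2 = - \frac{5}{4}$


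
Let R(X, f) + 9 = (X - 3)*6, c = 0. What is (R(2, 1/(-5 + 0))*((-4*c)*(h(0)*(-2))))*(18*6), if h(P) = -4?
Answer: 0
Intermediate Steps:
R(X, f) = -27 + 6*X (R(X, f) = -9 + (X - 3)*6 = -9 + (-3 + X)*6 = -9 + (-18 + 6*X) = -27 + 6*X)
(R(2, 1/(-5 + 0))*((-4*c)*(h(0)*(-2))))*(18*6) = ((-27 + 6*2)*((-4*0)*(-4*(-2))))*(18*6) = ((-27 + 12)*(0*8))*108 = -15*0*108 = 0*108 = 0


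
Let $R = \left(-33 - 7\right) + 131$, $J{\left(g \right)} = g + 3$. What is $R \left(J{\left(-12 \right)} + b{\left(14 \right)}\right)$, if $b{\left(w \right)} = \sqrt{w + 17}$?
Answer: $-819 + 91 \sqrt{31} \approx -312.33$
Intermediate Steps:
$J{\left(g \right)} = 3 + g$
$b{\left(w \right)} = \sqrt{17 + w}$
$R = 91$ ($R = -40 + 131 = 91$)
$R \left(J{\left(-12 \right)} + b{\left(14 \right)}\right) = 91 \left(\left(3 - 12\right) + \sqrt{17 + 14}\right) = 91 \left(-9 + \sqrt{31}\right) = -819 + 91 \sqrt{31}$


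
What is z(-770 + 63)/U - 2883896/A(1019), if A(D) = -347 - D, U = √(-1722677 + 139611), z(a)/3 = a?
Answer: 1441948/683 + 2121*I*√1583066/1583066 ≈ 2111.2 + 1.6857*I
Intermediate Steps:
z(a) = 3*a
U = I*√1583066 (U = √(-1583066) = I*√1583066 ≈ 1258.2*I)
z(-770 + 63)/U - 2883896/A(1019) = (3*(-770 + 63))/((I*√1583066)) - 2883896/(-347 - 1*1019) = (3*(-707))*(-I*√1583066/1583066) - 2883896/(-347 - 1019) = -(-2121)*I*√1583066/1583066 - 2883896/(-1366) = 2121*I*√1583066/1583066 - 2883896*(-1/1366) = 2121*I*√1583066/1583066 + 1441948/683 = 1441948/683 + 2121*I*√1583066/1583066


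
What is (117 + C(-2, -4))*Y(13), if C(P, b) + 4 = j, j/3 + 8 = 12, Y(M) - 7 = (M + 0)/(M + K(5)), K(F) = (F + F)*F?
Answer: 56750/63 ≈ 900.79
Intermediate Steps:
K(F) = 2*F² (K(F) = (2*F)*F = 2*F²)
Y(M) = 7 + M/(50 + M) (Y(M) = 7 + (M + 0)/(M + 2*5²) = 7 + M/(M + 2*25) = 7 + M/(M + 50) = 7 + M/(50 + M))
j = 12 (j = -24 + 3*12 = -24 + 36 = 12)
C(P, b) = 8 (C(P, b) = -4 + 12 = 8)
(117 + C(-2, -4))*Y(13) = (117 + 8)*(2*(175 + 4*13)/(50 + 13)) = 125*(2*(175 + 52)/63) = 125*(2*(1/63)*227) = 125*(454/63) = 56750/63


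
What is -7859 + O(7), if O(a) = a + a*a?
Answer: -7803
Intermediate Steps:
O(a) = a + a²
-7859 + O(7) = -7859 + 7*(1 + 7) = -7859 + 7*8 = -7859 + 56 = -7803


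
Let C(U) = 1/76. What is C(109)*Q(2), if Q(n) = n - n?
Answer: 0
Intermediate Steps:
Q(n) = 0
C(U) = 1/76
C(109)*Q(2) = (1/76)*0 = 0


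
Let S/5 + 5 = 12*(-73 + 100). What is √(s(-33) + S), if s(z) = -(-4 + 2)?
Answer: √1597 ≈ 39.962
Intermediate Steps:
s(z) = 2 (s(z) = -1*(-2) = 2)
S = 1595 (S = -25 + 5*(12*(-73 + 100)) = -25 + 5*(12*27) = -25 + 5*324 = -25 + 1620 = 1595)
√(s(-33) + S) = √(2 + 1595) = √1597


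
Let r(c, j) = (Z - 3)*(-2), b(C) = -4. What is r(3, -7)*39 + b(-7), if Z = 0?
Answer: 230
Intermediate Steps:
r(c, j) = 6 (r(c, j) = (0 - 3)*(-2) = -3*(-2) = 6)
r(3, -7)*39 + b(-7) = 6*39 - 4 = 234 - 4 = 230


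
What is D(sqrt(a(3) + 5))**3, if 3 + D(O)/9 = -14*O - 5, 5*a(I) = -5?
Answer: -34012224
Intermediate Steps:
a(I) = -1 (a(I) = (1/5)*(-5) = -1)
D(O) = -72 - 126*O (D(O) = -27 + 9*(-14*O - 5) = -27 + 9*(-5 - 14*O) = -27 + (-45 - 126*O) = -72 - 126*O)
D(sqrt(a(3) + 5))**3 = (-72 - 126*sqrt(-1 + 5))**3 = (-72 - 126*sqrt(4))**3 = (-72 - 126*2)**3 = (-72 - 252)**3 = (-324)**3 = -34012224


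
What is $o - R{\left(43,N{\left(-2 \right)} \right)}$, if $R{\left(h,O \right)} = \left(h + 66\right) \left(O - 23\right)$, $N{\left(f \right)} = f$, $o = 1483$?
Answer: $4208$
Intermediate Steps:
$R{\left(h,O \right)} = \left(-23 + O\right) \left(66 + h\right)$ ($R{\left(h,O \right)} = \left(66 + h\right) \left(-23 + O\right) = \left(-23 + O\right) \left(66 + h\right)$)
$o - R{\left(43,N{\left(-2 \right)} \right)} = 1483 - \left(-1518 - 989 + 66 \left(-2\right) - 86\right) = 1483 - \left(-1518 - 989 - 132 - 86\right) = 1483 - -2725 = 1483 + 2725 = 4208$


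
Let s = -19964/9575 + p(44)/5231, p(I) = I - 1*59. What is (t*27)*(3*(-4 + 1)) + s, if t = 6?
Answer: -73131166159/50086825 ≈ -1460.1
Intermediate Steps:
p(I) = -59 + I (p(I) = I - 59 = -59 + I)
s = -104575309/50086825 (s = -19964/9575 + (-59 + 44)/5231 = -19964*1/9575 - 15*1/5231 = -19964/9575 - 15/5231 = -104575309/50086825 ≈ -2.0879)
(t*27)*(3*(-4 + 1)) + s = (6*27)*(3*(-4 + 1)) - 104575309/50086825 = 162*(3*(-3)) - 104575309/50086825 = 162*(-9) - 104575309/50086825 = -1458 - 104575309/50086825 = -73131166159/50086825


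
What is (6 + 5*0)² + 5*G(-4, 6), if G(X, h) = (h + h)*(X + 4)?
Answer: 36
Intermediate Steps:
G(X, h) = 2*h*(4 + X) (G(X, h) = (2*h)*(4 + X) = 2*h*(4 + X))
(6 + 5*0)² + 5*G(-4, 6) = (6 + 5*0)² + 5*(2*6*(4 - 4)) = (6 + 0)² + 5*(2*6*0) = 6² + 5*0 = 36 + 0 = 36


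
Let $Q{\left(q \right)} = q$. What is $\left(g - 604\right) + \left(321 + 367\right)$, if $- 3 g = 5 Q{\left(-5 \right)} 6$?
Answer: $134$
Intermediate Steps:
$g = 50$ ($g = - \frac{5 \left(-5\right) 6}{3} = - \frac{\left(-25\right) 6}{3} = \left(- \frac{1}{3}\right) \left(-150\right) = 50$)
$\left(g - 604\right) + \left(321 + 367\right) = \left(50 - 604\right) + \left(321 + 367\right) = -554 + 688 = 134$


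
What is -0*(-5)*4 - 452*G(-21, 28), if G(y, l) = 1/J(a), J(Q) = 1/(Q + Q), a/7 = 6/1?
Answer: -37968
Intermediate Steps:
a = 42 (a = 7*(6/1) = 7*(6*1) = 7*6 = 42)
J(Q) = 1/(2*Q)
G(y, l) = 84 (G(y, l) = 1/((½)/42) = 1/((½)*(1/42)) = 1/(1/84) = 84)
-0*(-5)*4 - 452*G(-21, 28) = -0*(-5)*4 - 452*84 = -5*0*4 - 37968 = 0*4 - 37968 = 0 - 37968 = -37968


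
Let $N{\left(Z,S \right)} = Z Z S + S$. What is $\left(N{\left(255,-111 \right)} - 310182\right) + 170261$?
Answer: $-7357807$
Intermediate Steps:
$N{\left(Z,S \right)} = S + S Z^{2}$ ($N{\left(Z,S \right)} = Z^{2} S + S = S Z^{2} + S = S + S Z^{2}$)
$\left(N{\left(255,-111 \right)} - 310182\right) + 170261 = \left(- 111 \left(1 + 255^{2}\right) - 310182\right) + 170261 = \left(- 111 \left(1 + 65025\right) - 310182\right) + 170261 = \left(\left(-111\right) 65026 - 310182\right) + 170261 = \left(-7217886 - 310182\right) + 170261 = -7528068 + 170261 = -7357807$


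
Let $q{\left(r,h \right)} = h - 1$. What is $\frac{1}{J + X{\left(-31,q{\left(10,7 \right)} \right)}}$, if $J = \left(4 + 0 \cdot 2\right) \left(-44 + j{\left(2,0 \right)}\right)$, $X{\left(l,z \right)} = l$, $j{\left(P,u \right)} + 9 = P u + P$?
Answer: $- \frac{1}{235} \approx -0.0042553$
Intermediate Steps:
$q{\left(r,h \right)} = -1 + h$
$j{\left(P,u \right)} = -9 + P + P u$ ($j{\left(P,u \right)} = -9 + \left(P u + P\right) = -9 + \left(P + P u\right) = -9 + P + P u$)
$J = -204$ ($J = \left(4 + 0 \cdot 2\right) \left(-44 + \left(-9 + 2 + 2 \cdot 0\right)\right) = \left(4 + 0\right) \left(-44 + \left(-9 + 2 + 0\right)\right) = 4 \left(-44 - 7\right) = 4 \left(-51\right) = -204$)
$\frac{1}{J + X{\left(-31,q{\left(10,7 \right)} \right)}} = \frac{1}{-204 - 31} = \frac{1}{-235} = - \frac{1}{235}$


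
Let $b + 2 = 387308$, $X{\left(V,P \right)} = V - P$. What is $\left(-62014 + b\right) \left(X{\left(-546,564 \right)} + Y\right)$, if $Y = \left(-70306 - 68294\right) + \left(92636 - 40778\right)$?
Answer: $-28577552784$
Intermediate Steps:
$b = 387306$ ($b = -2 + 387308 = 387306$)
$Y = -86742$ ($Y = -138600 + \left(92636 - 40778\right) = -138600 + 51858 = -86742$)
$\left(-62014 + b\right) \left(X{\left(-546,564 \right)} + Y\right) = \left(-62014 + 387306\right) \left(\left(-546 - 564\right) - 86742\right) = 325292 \left(\left(-546 - 564\right) - 86742\right) = 325292 \left(-1110 - 86742\right) = 325292 \left(-87852\right) = -28577552784$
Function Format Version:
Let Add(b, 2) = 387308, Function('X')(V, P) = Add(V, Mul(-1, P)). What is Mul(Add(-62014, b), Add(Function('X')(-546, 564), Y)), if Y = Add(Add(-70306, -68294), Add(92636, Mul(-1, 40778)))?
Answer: -28577552784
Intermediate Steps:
b = 387306 (b = Add(-2, 387308) = 387306)
Y = -86742 (Y = Add(-138600, Add(92636, -40778)) = Add(-138600, 51858) = -86742)
Mul(Add(-62014, b), Add(Function('X')(-546, 564), Y)) = Mul(Add(-62014, 387306), Add(Add(-546, Mul(-1, 564)), -86742)) = Mul(325292, Add(Add(-546, -564), -86742)) = Mul(325292, Add(-1110, -86742)) = Mul(325292, -87852) = -28577552784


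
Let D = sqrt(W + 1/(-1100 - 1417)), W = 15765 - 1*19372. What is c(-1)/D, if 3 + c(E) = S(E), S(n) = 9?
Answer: -3*I*sqrt(5712847485)/2269705 ≈ -0.099903*I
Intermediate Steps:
c(E) = 6 (c(E) = -3 + 9 = 6)
W = -3607 (W = 15765 - 19372 = -3607)
D = 2*I*sqrt(5712847485)/2517 (D = sqrt(-3607 + 1/(-1100 - 1417)) = sqrt(-3607 + 1/(-2517)) = sqrt(-3607 - 1/2517) = sqrt(-9078820/2517) = 2*I*sqrt(5712847485)/2517 ≈ 60.058*I)
c(-1)/D = 6/((2*I*sqrt(5712847485)/2517)) = 6*(-I*sqrt(5712847485)/4539410) = -3*I*sqrt(5712847485)/2269705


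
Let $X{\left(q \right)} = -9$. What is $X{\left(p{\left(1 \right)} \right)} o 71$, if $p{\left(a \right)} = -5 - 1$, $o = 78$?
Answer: $-49842$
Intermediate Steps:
$p{\left(a \right)} = -6$ ($p{\left(a \right)} = -5 - 1 = -6$)
$X{\left(p{\left(1 \right)} \right)} o 71 = \left(-9\right) 78 \cdot 71 = \left(-702\right) 71 = -49842$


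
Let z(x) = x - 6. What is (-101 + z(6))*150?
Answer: -15150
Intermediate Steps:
z(x) = -6 + x
(-101 + z(6))*150 = (-101 + (-6 + 6))*150 = (-101 + 0)*150 = -101*150 = -15150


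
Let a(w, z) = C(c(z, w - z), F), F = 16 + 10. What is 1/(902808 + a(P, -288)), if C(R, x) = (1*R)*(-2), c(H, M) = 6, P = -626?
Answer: 1/902796 ≈ 1.1077e-6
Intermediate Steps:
F = 26
C(R, x) = -2*R (C(R, x) = R*(-2) = -2*R)
a(w, z) = -12 (a(w, z) = -2*6 = -12)
1/(902808 + a(P, -288)) = 1/(902808 - 12) = 1/902796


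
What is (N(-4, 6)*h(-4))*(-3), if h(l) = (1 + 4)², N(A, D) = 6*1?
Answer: -450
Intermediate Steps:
N(A, D) = 6
h(l) = 25 (h(l) = 5² = 25)
(N(-4, 6)*h(-4))*(-3) = (6*25)*(-3) = 150*(-3) = -450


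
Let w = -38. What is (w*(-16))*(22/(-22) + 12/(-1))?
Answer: -7904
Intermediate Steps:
(w*(-16))*(22/(-22) + 12/(-1)) = (-38*(-16))*(22/(-22) + 12/(-1)) = 608*(22*(-1/22) + 12*(-1)) = 608*(-1 - 12) = 608*(-13) = -7904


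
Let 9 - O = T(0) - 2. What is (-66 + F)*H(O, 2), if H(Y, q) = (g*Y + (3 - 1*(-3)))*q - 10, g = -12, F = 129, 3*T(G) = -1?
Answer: -17010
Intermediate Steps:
T(G) = -⅓ (T(G) = (⅓)*(-1) = -⅓)
O = 34/3 (O = 9 - (-⅓ - 2) = 9 - 1*(-7/3) = 9 + 7/3 = 34/3 ≈ 11.333)
H(Y, q) = -10 + q*(6 - 12*Y) (H(Y, q) = (-12*Y + (3 - 1*(-3)))*q - 10 = (-12*Y + (3 + 3))*q - 10 = (-12*Y + 6)*q - 10 = (6 - 12*Y)*q - 10 = q*(6 - 12*Y) - 10 = -10 + q*(6 - 12*Y))
(-66 + F)*H(O, 2) = (-66 + 129)*(-10 + 6*2 - 12*34/3*2) = 63*(-10 + 12 - 272) = 63*(-270) = -17010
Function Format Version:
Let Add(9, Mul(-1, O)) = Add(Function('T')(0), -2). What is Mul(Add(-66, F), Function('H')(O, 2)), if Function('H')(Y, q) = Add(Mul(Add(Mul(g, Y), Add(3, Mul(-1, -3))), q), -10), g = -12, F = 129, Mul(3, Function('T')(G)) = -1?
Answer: -17010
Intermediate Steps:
Function('T')(G) = Rational(-1, 3) (Function('T')(G) = Mul(Rational(1, 3), -1) = Rational(-1, 3))
O = Rational(34, 3) (O = Add(9, Mul(-1, Add(Rational(-1, 3), -2))) = Add(9, Mul(-1, Rational(-7, 3))) = Add(9, Rational(7, 3)) = Rational(34, 3) ≈ 11.333)
Function('H')(Y, q) = Add(-10, Mul(q, Add(6, Mul(-12, Y)))) (Function('H')(Y, q) = Add(Mul(Add(Mul(-12, Y), Add(3, Mul(-1, -3))), q), -10) = Add(Mul(Add(Mul(-12, Y), Add(3, 3)), q), -10) = Add(Mul(Add(Mul(-12, Y), 6), q), -10) = Add(Mul(Add(6, Mul(-12, Y)), q), -10) = Add(Mul(q, Add(6, Mul(-12, Y))), -10) = Add(-10, Mul(q, Add(6, Mul(-12, Y)))))
Mul(Add(-66, F), Function('H')(O, 2)) = Mul(Add(-66, 129), Add(-10, Mul(6, 2), Mul(-12, Rational(34, 3), 2))) = Mul(63, Add(-10, 12, -272)) = Mul(63, -270) = -17010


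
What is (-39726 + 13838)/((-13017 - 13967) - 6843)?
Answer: 25888/33827 ≈ 0.76531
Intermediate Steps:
(-39726 + 13838)/((-13017 - 13967) - 6843) = -25888/(-26984 - 6843) = -25888/(-33827) = -25888*(-1/33827) = 25888/33827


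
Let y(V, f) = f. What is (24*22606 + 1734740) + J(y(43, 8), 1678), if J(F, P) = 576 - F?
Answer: 2277852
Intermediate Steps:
(24*22606 + 1734740) + J(y(43, 8), 1678) = (24*22606 + 1734740) + (576 - 1*8) = (542544 + 1734740) + (576 - 8) = 2277284 + 568 = 2277852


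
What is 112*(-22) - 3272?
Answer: -5736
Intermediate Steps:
112*(-22) - 3272 = -2464 - 3272 = -5736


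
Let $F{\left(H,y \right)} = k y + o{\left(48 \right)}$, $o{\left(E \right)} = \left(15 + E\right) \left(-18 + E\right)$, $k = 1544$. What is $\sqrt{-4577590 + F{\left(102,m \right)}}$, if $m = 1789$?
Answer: $2 i \sqrt{453371} \approx 1346.7 i$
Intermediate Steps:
$o{\left(E \right)} = \left(-18 + E\right) \left(15 + E\right)$
$F{\left(H,y \right)} = 1890 + 1544 y$ ($F{\left(H,y \right)} = 1544 y - \left(414 - 2304\right) = 1544 y - -1890 = 1544 y + 1890 = 1890 + 1544 y$)
$\sqrt{-4577590 + F{\left(102,m \right)}} = \sqrt{-4577590 + \left(1890 + 1544 \cdot 1789\right)} = \sqrt{-4577590 + \left(1890 + 2762216\right)} = \sqrt{-4577590 + 2764106} = \sqrt{-1813484} = 2 i \sqrt{453371}$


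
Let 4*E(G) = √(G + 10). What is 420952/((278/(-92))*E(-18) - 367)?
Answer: -653799073088/570023169 + 2691567088*I*√2/570023169 ≈ -1147.0 + 6.6777*I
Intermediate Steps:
E(G) = √(10 + G)/4 (E(G) = √(G + 10)/4 = √(10 + G)/4)
420952/((278/(-92))*E(-18) - 367) = 420952/((278/(-92))*(√(10 - 18)/4) - 367) = 420952/((278*(-1/92))*(√(-8)/4) - 367) = 420952/(-139*2*I*√2/184 - 367) = 420952/(-139*I*√2/92 - 367) = 420952/(-367 - 139*I*√2/92)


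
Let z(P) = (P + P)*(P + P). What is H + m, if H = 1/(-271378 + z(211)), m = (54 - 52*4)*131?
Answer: -1882113157/93294 ≈ -20174.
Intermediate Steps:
z(P) = 4*P² (z(P) = (2*P)*(2*P) = 4*P²)
m = -20174 (m = (54 - 208)*131 = -154*131 = -20174)
H = -1/93294 (H = 1/(-271378 + 4*211²) = 1/(-271378 + 4*44521) = 1/(-271378 + 178084) = 1/(-93294) = -1/93294 ≈ -1.0719e-5)
H + m = -1/93294 - 20174 = -1882113157/93294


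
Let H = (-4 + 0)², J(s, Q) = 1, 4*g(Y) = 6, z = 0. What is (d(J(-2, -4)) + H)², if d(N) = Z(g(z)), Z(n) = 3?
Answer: 361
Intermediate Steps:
g(Y) = 3/2 (g(Y) = (¼)*6 = 3/2)
d(N) = 3
H = 16 (H = (-4)² = 16)
(d(J(-2, -4)) + H)² = (3 + 16)² = 19² = 361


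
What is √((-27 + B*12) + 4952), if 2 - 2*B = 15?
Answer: √4847 ≈ 69.620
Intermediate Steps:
B = -13/2 (B = 1 - ½*15 = 1 - 15/2 = -13/2 ≈ -6.5000)
√((-27 + B*12) + 4952) = √((-27 - 13/2*12) + 4952) = √((-27 - 78) + 4952) = √(-105 + 4952) = √4847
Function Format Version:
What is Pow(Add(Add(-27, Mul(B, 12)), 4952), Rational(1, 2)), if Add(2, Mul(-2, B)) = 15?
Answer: Pow(4847, Rational(1, 2)) ≈ 69.620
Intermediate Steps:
B = Rational(-13, 2) (B = Add(1, Mul(Rational(-1, 2), 15)) = Add(1, Rational(-15, 2)) = Rational(-13, 2) ≈ -6.5000)
Pow(Add(Add(-27, Mul(B, 12)), 4952), Rational(1, 2)) = Pow(Add(Add(-27, Mul(Rational(-13, 2), 12)), 4952), Rational(1, 2)) = Pow(Add(Add(-27, -78), 4952), Rational(1, 2)) = Pow(Add(-105, 4952), Rational(1, 2)) = Pow(4847, Rational(1, 2))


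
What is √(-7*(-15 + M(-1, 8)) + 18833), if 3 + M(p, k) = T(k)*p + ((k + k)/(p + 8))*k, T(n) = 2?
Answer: √18845 ≈ 137.28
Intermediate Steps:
M(p, k) = -3 + 2*p + 2*k²/(8 + p) (M(p, k) = -3 + (2*p + ((k + k)/(p + 8))*k) = -3 + (2*p + ((2*k)/(8 + p))*k) = -3 + (2*p + (2*k/(8 + p))*k) = -3 + (2*p + 2*k²/(8 + p)) = -3 + 2*p + 2*k²/(8 + p))
√(-7*(-15 + M(-1, 8)) + 18833) = √(-7*(-15 + (-24 + 2*8² + 2*(-1)² + 13*(-1))/(8 - 1)) + 18833) = √(-7*(-15 + (-24 + 2*64 + 2*1 - 13)/7) + 18833) = √(-7*(-15 + (-24 + 128 + 2 - 13)/7) + 18833) = √(-7*(-15 + (⅐)*93) + 18833) = √(-7*(-15 + 93/7) + 18833) = √(-7*(-12/7) + 18833) = √(12 + 18833) = √18845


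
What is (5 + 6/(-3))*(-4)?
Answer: -12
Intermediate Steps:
(5 + 6/(-3))*(-4) = (5 + 6*(-⅓))*(-4) = (5 - 2)*(-4) = 3*(-4) = -12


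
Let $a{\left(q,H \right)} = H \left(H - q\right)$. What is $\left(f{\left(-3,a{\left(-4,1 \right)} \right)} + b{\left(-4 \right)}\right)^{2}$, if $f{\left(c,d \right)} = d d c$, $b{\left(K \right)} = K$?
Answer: $6241$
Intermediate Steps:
$f{\left(c,d \right)} = c d^{2}$ ($f{\left(c,d \right)} = d^{2} c = c d^{2}$)
$\left(f{\left(-3,a{\left(-4,1 \right)} \right)} + b{\left(-4 \right)}\right)^{2} = \left(- 3 \left(1 \left(1 - -4\right)\right)^{2} - 4\right)^{2} = \left(- 3 \left(1 \left(1 + 4\right)\right)^{2} - 4\right)^{2} = \left(- 3 \left(1 \cdot 5\right)^{2} - 4\right)^{2} = \left(- 3 \cdot 5^{2} - 4\right)^{2} = \left(\left(-3\right) 25 - 4\right)^{2} = \left(-75 - 4\right)^{2} = \left(-79\right)^{2} = 6241$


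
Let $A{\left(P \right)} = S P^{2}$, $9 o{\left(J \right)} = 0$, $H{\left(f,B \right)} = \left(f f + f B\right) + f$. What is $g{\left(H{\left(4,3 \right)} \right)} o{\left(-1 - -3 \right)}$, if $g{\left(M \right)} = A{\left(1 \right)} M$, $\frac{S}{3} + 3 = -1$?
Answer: $0$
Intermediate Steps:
$H{\left(f,B \right)} = f + f^{2} + B f$ ($H{\left(f,B \right)} = \left(f^{2} + B f\right) + f = f + f^{2} + B f$)
$S = -12$ ($S = -9 + 3 \left(-1\right) = -9 - 3 = -12$)
$o{\left(J \right)} = 0$ ($o{\left(J \right)} = \frac{1}{9} \cdot 0 = 0$)
$A{\left(P \right)} = - 12 P^{2}$
$g{\left(M \right)} = - 12 M$ ($g{\left(M \right)} = - 12 \cdot 1^{2} M = \left(-12\right) 1 M = - 12 M$)
$g{\left(H{\left(4,3 \right)} \right)} o{\left(-1 - -3 \right)} = - 12 \cdot 4 \left(1 + 3 + 4\right) 0 = - 12 \cdot 4 \cdot 8 \cdot 0 = \left(-12\right) 32 \cdot 0 = \left(-384\right) 0 = 0$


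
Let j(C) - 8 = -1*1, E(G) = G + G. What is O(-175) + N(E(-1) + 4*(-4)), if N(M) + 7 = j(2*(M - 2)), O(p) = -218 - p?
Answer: -43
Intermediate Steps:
E(G) = 2*G
j(C) = 7 (j(C) = 8 - 1*1 = 8 - 1 = 7)
N(M) = 0 (N(M) = -7 + 7 = 0)
O(-175) + N(E(-1) + 4*(-4)) = (-218 - 1*(-175)) + 0 = (-218 + 175) + 0 = -43 + 0 = -43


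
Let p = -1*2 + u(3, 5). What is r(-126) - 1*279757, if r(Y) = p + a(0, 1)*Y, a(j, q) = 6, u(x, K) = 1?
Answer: -280514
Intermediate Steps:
p = -1 (p = -1*2 + 1 = -2 + 1 = -1)
r(Y) = -1 + 6*Y
r(-126) - 1*279757 = (-1 + 6*(-126)) - 1*279757 = (-1 - 756) - 279757 = -757 - 279757 = -280514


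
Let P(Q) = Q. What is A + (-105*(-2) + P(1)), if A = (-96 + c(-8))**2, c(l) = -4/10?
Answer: 237599/25 ≈ 9504.0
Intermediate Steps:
c(l) = -2/5 (c(l) = -4*1/10 = -2/5)
A = 232324/25 (A = (-96 - 2/5)**2 = (-482/5)**2 = 232324/25 ≈ 9293.0)
A + (-105*(-2) + P(1)) = 232324/25 + (-105*(-2) + 1) = 232324/25 + (210 + 1) = 232324/25 + 211 = 237599/25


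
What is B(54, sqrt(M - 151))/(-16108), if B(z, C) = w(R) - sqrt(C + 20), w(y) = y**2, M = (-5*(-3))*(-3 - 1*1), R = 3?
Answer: -9/16108 + sqrt(20 + I*sqrt(211))/16108 ≈ -0.00026518 + 9.5355e-5*I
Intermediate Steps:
M = -60 (M = 15*(-3 - 1) = 15*(-4) = -60)
B(z, C) = 9 - sqrt(20 + C) (B(z, C) = 3**2 - sqrt(C + 20) = 9 - sqrt(20 + C))
B(54, sqrt(M - 151))/(-16108) = (9 - sqrt(20 + sqrt(-60 - 151)))/(-16108) = (9 - sqrt(20 + sqrt(-211)))*(-1/16108) = (9 - sqrt(20 + I*sqrt(211)))*(-1/16108) = -9/16108 + sqrt(20 + I*sqrt(211))/16108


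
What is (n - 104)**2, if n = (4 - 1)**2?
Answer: 9025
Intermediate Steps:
n = 9 (n = 3**2 = 9)
(n - 104)**2 = (9 - 104)**2 = (-95)**2 = 9025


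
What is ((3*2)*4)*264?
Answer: 6336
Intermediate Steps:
((3*2)*4)*264 = (6*4)*264 = 24*264 = 6336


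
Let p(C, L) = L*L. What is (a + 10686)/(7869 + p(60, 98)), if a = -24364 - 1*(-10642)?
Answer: -3036/17473 ≈ -0.17375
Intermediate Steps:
a = -13722 (a = -24364 + 10642 = -13722)
p(C, L) = L**2
(a + 10686)/(7869 + p(60, 98)) = (-13722 + 10686)/(7869 + 98**2) = -3036/(7869 + 9604) = -3036/17473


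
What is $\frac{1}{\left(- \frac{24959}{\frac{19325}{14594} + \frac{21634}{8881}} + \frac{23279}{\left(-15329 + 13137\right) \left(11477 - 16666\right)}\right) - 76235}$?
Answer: $- \frac{5543281106807248}{459386922695084326609} \approx -1.2067 \cdot 10^{-5}$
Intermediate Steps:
$\frac{1}{\left(- \frac{24959}{\frac{19325}{14594} + \frac{21634}{8881}} + \frac{23279}{\left(-15329 + 13137\right) \left(11477 - 16666\right)}\right) - 76235} = \frac{1}{\left(- \frac{24959}{19325 \cdot \frac{1}{14594} + 21634 \cdot \frac{1}{8881}} + \frac{23279}{\left(-2192\right) \left(-5189\right)}\right) - 76235} = \frac{1}{\left(- \frac{24959}{\frac{19325}{14594} + \frac{21634}{8881}} + \frac{23279}{11374288}\right) - 76235} = \frac{1}{\left(- \frac{24959}{\frac{487351921}{129609314}} + 23279 \cdot \frac{1}{11374288}\right) - 76235} = \frac{1}{\left(\left(-24959\right) \frac{129609314}{487351921} + \frac{23279}{11374288}\right) - 76235} = \frac{1}{\left(- \frac{3234918868126}{487351921} + \frac{23279}{11374288}\right) - 76235} = \frac{1}{- \frac{36794887517633775329}{5543281106807248} - 76235} = \frac{1}{- \frac{459386922695084326609}{5543281106807248}} = - \frac{5543281106807248}{459386922695084326609}$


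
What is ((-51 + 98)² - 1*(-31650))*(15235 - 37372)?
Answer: -749536683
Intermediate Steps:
((-51 + 98)² - 1*(-31650))*(15235 - 37372) = (47² + 31650)*(-22137) = (2209 + 31650)*(-22137) = 33859*(-22137) = -749536683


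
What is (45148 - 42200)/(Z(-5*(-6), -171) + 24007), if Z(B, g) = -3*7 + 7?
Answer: 2948/23993 ≈ 0.12287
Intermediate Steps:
Z(B, g) = -14 (Z(B, g) = -21 + 7 = -14)
(45148 - 42200)/(Z(-5*(-6), -171) + 24007) = (45148 - 42200)/(-14 + 24007) = 2948/23993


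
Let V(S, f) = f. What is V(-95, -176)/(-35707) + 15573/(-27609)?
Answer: -183735309/328611521 ≈ -0.55913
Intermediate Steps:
V(-95, -176)/(-35707) + 15573/(-27609) = -176/(-35707) + 15573/(-27609) = -176*(-1/35707) + 15573*(-1/27609) = 176/35707 - 5191/9203 = -183735309/328611521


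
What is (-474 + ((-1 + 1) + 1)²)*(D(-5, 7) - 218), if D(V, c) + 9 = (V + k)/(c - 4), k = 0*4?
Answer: 324478/3 ≈ 1.0816e+5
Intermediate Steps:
k = 0
D(V, c) = -9 + V/(-4 + c) (D(V, c) = -9 + (V + 0)/(c - 4) = -9 + V/(-4 + c))
(-474 + ((-1 + 1) + 1)²)*(D(-5, 7) - 218) = (-474 + ((-1 + 1) + 1)²)*((36 - 5 - 9*7)/(-4 + 7) - 218) = (-474 + (0 + 1)²)*((36 - 5 - 63)/3 - 218) = (-474 + 1²)*((⅓)*(-32) - 218) = (-474 + 1)*(-32/3 - 218) = -473*(-686/3) = 324478/3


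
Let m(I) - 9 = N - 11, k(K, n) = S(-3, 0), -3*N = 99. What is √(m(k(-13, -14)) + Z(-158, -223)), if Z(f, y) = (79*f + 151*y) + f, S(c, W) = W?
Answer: 2*I*√11587 ≈ 215.29*I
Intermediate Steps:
N = -33 (N = -⅓*99 = -33)
Z(f, y) = 80*f + 151*y
k(K, n) = 0
m(I) = -35 (m(I) = 9 + (-33 - 11) = 9 - 44 = -35)
√(m(k(-13, -14)) + Z(-158, -223)) = √(-35 + (80*(-158) + 151*(-223))) = √(-35 + (-12640 - 33673)) = √(-35 - 46313) = √(-46348) = 2*I*√11587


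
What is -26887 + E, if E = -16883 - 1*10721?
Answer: -54491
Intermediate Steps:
E = -27604 (E = -16883 - 10721 = -27604)
-26887 + E = -26887 - 27604 = -54491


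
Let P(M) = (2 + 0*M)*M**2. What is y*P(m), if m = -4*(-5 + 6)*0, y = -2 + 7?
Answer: 0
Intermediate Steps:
y = 5
m = 0 (m = -4*1*0 = -4*0 = 0)
P(M) = 2*M**2 (P(M) = (2 + 0)*M**2 = 2*M**2)
y*P(m) = 5*(2*0**2) = 5*(2*0) = 5*0 = 0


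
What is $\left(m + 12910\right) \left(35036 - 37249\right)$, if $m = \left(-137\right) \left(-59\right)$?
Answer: $-46457509$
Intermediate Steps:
$m = 8083$
$\left(m + 12910\right) \left(35036 - 37249\right) = \left(8083 + 12910\right) \left(35036 - 37249\right) = 20993 \left(-2213\right) = -46457509$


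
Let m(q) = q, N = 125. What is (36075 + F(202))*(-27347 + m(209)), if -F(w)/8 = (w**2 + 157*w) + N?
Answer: 14792082522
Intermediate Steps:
F(w) = -1000 - 1256*w - 8*w**2 (F(w) = -8*((w**2 + 157*w) + 125) = -8*(125 + w**2 + 157*w) = -1000 - 1256*w - 8*w**2)
(36075 + F(202))*(-27347 + m(209)) = (36075 + (-1000 - 1256*202 - 8*202**2))*(-27347 + 209) = (36075 + (-1000 - 253712 - 8*40804))*(-27138) = (36075 + (-1000 - 253712 - 326432))*(-27138) = (36075 - 581144)*(-27138) = -545069*(-27138) = 14792082522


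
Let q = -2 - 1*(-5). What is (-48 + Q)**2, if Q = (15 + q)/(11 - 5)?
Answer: 2025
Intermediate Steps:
q = 3 (q = -2 + 5 = 3)
Q = 3 (Q = (15 + 3)/(11 - 5) = 18/6 = 18*(1/6) = 3)
(-48 + Q)**2 = (-48 + 3)**2 = (-45)**2 = 2025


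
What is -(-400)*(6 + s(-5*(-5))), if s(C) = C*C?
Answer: 252400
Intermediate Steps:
s(C) = C²
-(-400)*(6 + s(-5*(-5))) = -(-400)*(6 + (-5*(-5))²) = -(-400)*(6 + 25²) = -(-400)*(6 + 625) = -(-400)*631 = -80*(-3155) = 252400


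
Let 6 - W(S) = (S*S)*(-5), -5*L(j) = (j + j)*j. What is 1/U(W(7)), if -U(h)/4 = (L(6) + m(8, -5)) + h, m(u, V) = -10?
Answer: -5/4532 ≈ -0.0011033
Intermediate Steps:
L(j) = -2*j²/5 (L(j) = -(j + j)*j/5 = -2*j*j/5 = -2*j²/5)
W(S) = 6 + 5*S² (W(S) = 6 - S*S*(-5) = 6 - S²*(-5) = 6 - (-5)*S² = 6 + 5*S²)
U(h) = 488/5 - 4*h (U(h) = -4*((-⅖*6² - 10) + h) = -4*((-⅖*36 - 10) + h) = -4*((-72/5 - 10) + h) = -4*(-122/5 + h) = 488/5 - 4*h)
1/U(W(7)) = 1/(488/5 - 4*(6 + 5*7²)) = 1/(488/5 - 4*(6 + 5*49)) = 1/(488/5 - 4*(6 + 245)) = 1/(488/5 - 4*251) = 1/(488/5 - 1004) = 1/(-4532/5) = -5/4532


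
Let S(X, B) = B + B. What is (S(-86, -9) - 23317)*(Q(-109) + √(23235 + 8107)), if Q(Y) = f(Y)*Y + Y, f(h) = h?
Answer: -274699620 - 23335*√31342 ≈ -2.7883e+8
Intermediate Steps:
S(X, B) = 2*B
Q(Y) = Y + Y² (Q(Y) = Y*Y + Y = Y² + Y = Y + Y²)
(S(-86, -9) - 23317)*(Q(-109) + √(23235 + 8107)) = (2*(-9) - 23317)*(-109*(1 - 109) + √(23235 + 8107)) = (-18 - 23317)*(-109*(-108) + √31342) = -23335*(11772 + √31342) = -274699620 - 23335*√31342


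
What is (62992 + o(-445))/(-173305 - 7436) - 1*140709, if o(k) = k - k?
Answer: -25431948361/180741 ≈ -1.4071e+5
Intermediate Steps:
o(k) = 0
(62992 + o(-445))/(-173305 - 7436) - 1*140709 = (62992 + 0)/(-173305 - 7436) - 1*140709 = 62992/(-180741) - 140709 = 62992*(-1/180741) - 140709 = -62992/180741 - 140709 = -25431948361/180741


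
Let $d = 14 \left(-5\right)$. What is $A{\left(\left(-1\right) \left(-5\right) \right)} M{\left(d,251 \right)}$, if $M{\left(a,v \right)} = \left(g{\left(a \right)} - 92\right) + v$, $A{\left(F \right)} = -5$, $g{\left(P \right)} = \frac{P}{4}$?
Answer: $- \frac{1415}{2} \approx -707.5$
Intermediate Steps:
$g{\left(P \right)} = \frac{P}{4}$ ($g{\left(P \right)} = P \frac{1}{4} = \frac{P}{4}$)
$d = -70$
$M{\left(a,v \right)} = -92 + v + \frac{a}{4}$ ($M{\left(a,v \right)} = \left(\frac{a}{4} - 92\right) + v = \left(-92 + \frac{a}{4}\right) + v = -92 + v + \frac{a}{4}$)
$A{\left(\left(-1\right) \left(-5\right) \right)} M{\left(d,251 \right)} = - 5 \left(-92 + 251 + \frac{1}{4} \left(-70\right)\right) = - 5 \left(-92 + 251 - \frac{35}{2}\right) = \left(-5\right) \frac{283}{2} = - \frac{1415}{2}$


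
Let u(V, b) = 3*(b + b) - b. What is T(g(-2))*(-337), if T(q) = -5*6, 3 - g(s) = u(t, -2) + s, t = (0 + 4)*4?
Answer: 10110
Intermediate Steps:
t = 16 (t = 4*4 = 16)
u(V, b) = 5*b (u(V, b) = 3*(2*b) - b = 6*b - b = 5*b)
g(s) = 13 - s (g(s) = 3 - (5*(-2) + s) = 3 - (-10 + s) = 3 + (10 - s) = 13 - s)
T(q) = -30 (T(q) = -1*30 = -30)
T(g(-2))*(-337) = -30*(-337) = 10110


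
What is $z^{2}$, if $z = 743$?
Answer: $552049$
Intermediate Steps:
$z^{2} = 743^{2} = 552049$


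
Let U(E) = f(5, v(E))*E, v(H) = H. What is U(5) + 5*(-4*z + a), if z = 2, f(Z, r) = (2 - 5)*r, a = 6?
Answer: -85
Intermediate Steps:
f(Z, r) = -3*r
U(E) = -3*E² (U(E) = (-3*E)*E = -3*E²)
U(5) + 5*(-4*z + a) = -3*5² + 5*(-4*2 + 6) = -3*25 + 5*(-8 + 6) = -75 + 5*(-2) = -75 - 10 = -85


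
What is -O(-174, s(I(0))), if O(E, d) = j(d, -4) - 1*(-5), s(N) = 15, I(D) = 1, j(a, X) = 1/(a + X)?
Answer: -56/11 ≈ -5.0909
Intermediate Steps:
j(a, X) = 1/(X + a)
O(E, d) = 5 + 1/(-4 + d) (O(E, d) = 1/(-4 + d) - 1*(-5) = 1/(-4 + d) + 5 = 5 + 1/(-4 + d))
-O(-174, s(I(0))) = -(-19 + 5*15)/(-4 + 15) = -(-19 + 75)/11 = -56/11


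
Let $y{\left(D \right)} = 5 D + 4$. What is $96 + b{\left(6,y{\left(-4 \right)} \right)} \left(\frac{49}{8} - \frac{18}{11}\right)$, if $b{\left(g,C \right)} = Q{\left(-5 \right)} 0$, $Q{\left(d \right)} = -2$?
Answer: $96$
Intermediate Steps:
$y{\left(D \right)} = 4 + 5 D$
$b{\left(g,C \right)} = 0$ ($b{\left(g,C \right)} = \left(-2\right) 0 = 0$)
$96 + b{\left(6,y{\left(-4 \right)} \right)} \left(\frac{49}{8} - \frac{18}{11}\right) = 96 + 0 \left(\frac{49}{8} - \frac{18}{11}\right) = 96 + 0 \cdot \frac{395}{88} = 96 + 0 = 96$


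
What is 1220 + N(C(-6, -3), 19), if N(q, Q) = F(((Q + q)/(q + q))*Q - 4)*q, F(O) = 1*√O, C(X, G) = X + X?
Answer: 1220 - I*√1374 ≈ 1220.0 - 37.068*I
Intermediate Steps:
C(X, G) = 2*X
F(O) = √O
N(q, Q) = q*√(-4 + Q*(Q + q)/(2*q)) (N(q, Q) = √(((Q + q)/(q + q))*Q - 4)*q = √(((Q + q)/((2*q)))*Q - 4)*q = √(((Q + q)*(1/(2*q)))*Q - 4)*q = √(((Q + q)/(2*q))*Q - 4)*q = √(Q*(Q + q)/(2*q) - 4)*q = √(-4 + Q*(Q + q)/(2*q))*q = q*√(-4 + Q*(Q + q)/(2*q)))
1220 + N(C(-6, -3), 19) = 1220 + (2*(-6))*√(-16 + 2*19 + 2*19²/(2*(-6)))/2 = 1220 + (½)*(-12)*√(-16 + 38 + 2*361/(-12)) = 1220 + (½)*(-12)*√(-16 + 38 + 2*361*(-1/12)) = 1220 + (½)*(-12)*√(-16 + 38 - 361/6) = 1220 + (½)*(-12)*√(-229/6) = 1220 + (½)*(-12)*(I*√1374/6) = 1220 - I*√1374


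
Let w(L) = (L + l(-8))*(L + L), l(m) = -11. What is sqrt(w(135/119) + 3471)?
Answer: sqrt(48835851)/119 ≈ 58.725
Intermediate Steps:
w(L) = 2*L*(-11 + L) (w(L) = (L - 11)*(L + L) = (-11 + L)*(2*L) = 2*L*(-11 + L))
sqrt(w(135/119) + 3471) = sqrt(2*(135/119)*(-11 + 135/119) + 3471) = sqrt(2*(135/119)*(-1174/119) + 3471) = sqrt(-316980/14161 + 3471) = sqrt(48835851/14161) = sqrt(48835851)/119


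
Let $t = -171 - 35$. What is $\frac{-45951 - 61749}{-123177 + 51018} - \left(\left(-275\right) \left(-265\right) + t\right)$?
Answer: $- \frac{4868723}{67} \approx -72668.0$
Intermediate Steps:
$t = -206$
$\frac{-45951 - 61749}{-123177 + 51018} - \left(\left(-275\right) \left(-265\right) + t\right) = \frac{-45951 - 61749}{-123177 + 51018} - \left(\left(-275\right) \left(-265\right) - 206\right) = - \frac{107700}{-72159} - \left(72875 - 206\right) = \left(-107700\right) \left(- \frac{1}{72159}\right) - 72669 = \frac{100}{67} - 72669 = - \frac{4868723}{67}$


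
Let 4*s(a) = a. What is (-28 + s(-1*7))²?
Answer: 14161/16 ≈ 885.06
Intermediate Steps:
s(a) = a/4
(-28 + s(-1*7))² = (-28 + (-1*7)/4)² = (-28 + (¼)*(-7))² = (-28 - 7/4)² = (-119/4)² = 14161/16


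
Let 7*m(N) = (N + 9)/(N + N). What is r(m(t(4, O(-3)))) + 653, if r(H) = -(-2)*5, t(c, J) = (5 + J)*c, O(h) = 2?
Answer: 663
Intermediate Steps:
t(c, J) = c*(5 + J)
m(N) = (9 + N)/(14*N) (m(N) = ((N + 9)/(N + N))/7 = ((9 + N)/((2*N)))/7 = ((9 + N)*(1/(2*N)))/7 = ((9 + N)/(2*N))/7 = (9 + N)/(14*N))
r(H) = 10 (r(H) = -2*(-5) = 10)
r(m(t(4, O(-3)))) + 653 = 10 + 653 = 663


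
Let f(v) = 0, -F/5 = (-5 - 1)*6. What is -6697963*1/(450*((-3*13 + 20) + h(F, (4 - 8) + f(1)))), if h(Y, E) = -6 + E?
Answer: 6697963/13050 ≈ 513.25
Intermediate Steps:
F = 180 (F = -5*(-5 - 1)*6 = -(-30)*6 = -5*(-36) = 180)
-6697963*1/(450*((-3*13 + 20) + h(F, (4 - 8) + f(1)))) = -6697963*1/(450*((-3*13 + 20) + (-6 + ((4 - 8) + 0)))) = -6697963*1/(450*((-39 + 20) + (-6 + (-4 + 0)))) = -6697963*1/(450*(-19 + (-6 - 4))) = -6697963*1/(450*(-19 - 10)) = -6697963/((-29*450)) = -6697963/(-13050) = -6697963*(-1/13050) = 6697963/13050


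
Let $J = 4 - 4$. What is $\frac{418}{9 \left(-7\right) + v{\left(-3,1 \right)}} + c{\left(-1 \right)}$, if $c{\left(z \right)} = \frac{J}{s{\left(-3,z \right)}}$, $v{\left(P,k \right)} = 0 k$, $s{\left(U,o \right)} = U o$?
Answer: $- \frac{418}{63} \approx -6.6349$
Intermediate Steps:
$J = 0$ ($J = 4 - 4 = 0$)
$v{\left(P,k \right)} = 0$
$c{\left(z \right)} = 0$ ($c{\left(z \right)} = \frac{0}{\left(-3\right) z} = 0 \left(- \frac{1}{3 z}\right) = 0$)
$\frac{418}{9 \left(-7\right) + v{\left(-3,1 \right)}} + c{\left(-1 \right)} = \frac{418}{9 \left(-7\right) + 0} + 0 = \frac{418}{-63 + 0} + 0 = \frac{418}{-63} + 0 = 418 \left(- \frac{1}{63}\right) + 0 = - \frac{418}{63} + 0 = - \frac{418}{63}$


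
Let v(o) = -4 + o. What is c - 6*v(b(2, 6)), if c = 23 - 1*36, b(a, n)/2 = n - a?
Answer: -37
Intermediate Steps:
b(a, n) = -2*a + 2*n (b(a, n) = 2*(n - a) = -2*a + 2*n)
c = -13 (c = 23 - 36 = -13)
c - 6*v(b(2, 6)) = -13 - 6*(-4 + (-2*2 + 2*6)) = -13 - 6*(-4 + (-4 + 12)) = -13 - 6*(-4 + 8) = -13 - 6*4 = -13 - 24 = -37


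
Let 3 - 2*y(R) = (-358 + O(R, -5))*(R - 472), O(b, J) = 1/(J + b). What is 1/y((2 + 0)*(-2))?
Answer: -18/1534121 ≈ -1.1733e-5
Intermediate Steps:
y(R) = 3/2 - (-472 + R)*(-358 + 1/(-5 + R))/2 (y(R) = 3/2 - (-358 + 1/(-5 + R))*(R - 472)/2 = 3/2 - (-358 + 1/(-5 + R))*(-472 + R)/2 = 3/2 - (-472 + R)*(-358 + 1/(-5 + R))/2)
1/y((2 + 0)*(-2)) = 1/((845337 - 170764*(2 + 0)*(-2) + 358*((2 + 0)*(-2))²)/(2*(-5 + (2 + 0)*(-2)))) = 1/((845337 - 341528*(-2) + 358*(2*(-2))²)/(2*(-5 + 2*(-2)))) = 1/((845337 - 170764*(-4) + 358*(-4)²)/(2*(-5 - 4))) = 1/((½)*(845337 + 683056 + 358*16)/(-9)) = 1/((½)*(-⅑)*(845337 + 683056 + 5728)) = 1/((½)*(-⅑)*1534121) = 1/(-1534121/18) = -18/1534121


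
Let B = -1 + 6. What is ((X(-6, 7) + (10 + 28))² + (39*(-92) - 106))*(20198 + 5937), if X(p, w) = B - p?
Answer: -33792555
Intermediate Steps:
B = 5
X(p, w) = 5 - p
((X(-6, 7) + (10 + 28))² + (39*(-92) - 106))*(20198 + 5937) = (((5 - 1*(-6)) + (10 + 28))² + (39*(-92) - 106))*(20198 + 5937) = (((5 + 6) + 38)² + (-3588 - 106))*26135 = ((11 + 38)² - 3694)*26135 = (49² - 3694)*26135 = (2401 - 3694)*26135 = -1293*26135 = -33792555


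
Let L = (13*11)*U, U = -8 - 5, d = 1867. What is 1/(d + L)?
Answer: ⅛ ≈ 0.12500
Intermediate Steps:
U = -13
L = -1859 (L = (13*11)*(-13) = 143*(-13) = -1859)
1/(d + L) = 1/(1867 - 1859) = 1/8 = ⅛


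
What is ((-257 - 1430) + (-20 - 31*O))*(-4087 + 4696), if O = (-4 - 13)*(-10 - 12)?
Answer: -8100309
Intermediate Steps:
O = 374 (O = -17*(-22) = 374)
((-257 - 1430) + (-20 - 31*O))*(-4087 + 4696) = ((-257 - 1430) + (-20 - 31*374))*(-4087 + 4696) = (-1687 + (-20 - 11594))*609 = (-1687 - 11614)*609 = -13301*609 = -8100309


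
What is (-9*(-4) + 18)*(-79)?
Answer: -4266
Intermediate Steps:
(-9*(-4) + 18)*(-79) = (36 + 18)*(-79) = 54*(-79) = -4266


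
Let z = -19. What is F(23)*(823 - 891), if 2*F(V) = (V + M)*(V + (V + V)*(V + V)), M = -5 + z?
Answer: 72726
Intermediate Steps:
M = -24 (M = -5 - 19 = -24)
F(V) = (-24 + V)*(V + 4*V²)/2 (F(V) = ((V - 24)*(V + (V + V)*(V + V)))/2 = ((-24 + V)*(V + (2*V)*(2*V)))/2 = ((-24 + V)*(V + 4*V²))/2 = (-24 + V)*(V + 4*V²)/2)
F(23)*(823 - 891) = ((½)*23*(-24 - 95*23 + 4*23²))*(823 - 891) = ((½)*23*(-24 - 2185 + 4*529))*(-68) = ((½)*23*(-24 - 2185 + 2116))*(-68) = ((½)*23*(-93))*(-68) = -2139/2*(-68) = 72726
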